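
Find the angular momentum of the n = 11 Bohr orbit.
1.16003e-33 J·s (or 11ℏ)

In the Bohr model, angular momentum is quantized:
L = nℏ

where ℏ = h/(2π) = 1.0545718e-34 J·s

For n = 11:
L = 11 × 1.0545718e-34 J·s
L = 1.16003e-33 J·s

This can also be written as L = 11ℏ.
The angular momentum is an integer multiple of the reduced Planck constant.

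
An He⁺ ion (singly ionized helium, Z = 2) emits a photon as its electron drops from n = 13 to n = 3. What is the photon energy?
5.7249 eV

The energy levels are E_n = -13.6057 Z² eV / n².

Energy at n = 13: E_13 = -13.6057 × 2² / 13² = -0.3220284 eV
Energy at n = 3: E_3 = -13.6057 × 2² / 3² = -6.0469778 eV

For emission (electron falling to lower state), the photon energy is:
E_photon = E_13 - E_3 = |-0.3220284 - (-6.0469778)|
E_photon = 5.7249 eV

This energy is carried away by the emitted photon.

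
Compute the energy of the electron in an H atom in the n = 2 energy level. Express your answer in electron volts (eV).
-3.40 eV

The energy levels of a hydrogen-like atom are given by:
E_n = -13.6057 eV / n²

For n = 2:
E_2 = -13.6057 eV / 2²
E_2 = -13.6057 eV / 4
E_2 = -3.40 eV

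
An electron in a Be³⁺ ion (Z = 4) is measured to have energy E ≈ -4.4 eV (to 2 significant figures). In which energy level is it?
n = 7

The exact energy levels follow E_n = -13.6057 Z² / n² eV with Z = 4.

The measured value (-4.4 eV) is reported to only 2 significant figures, so we must test candidate n values and see which one matches to that precision.

Candidate energies:
  n = 5:  E = -13.6057 × 4² / 5² = -8.70765 eV
  n = 6:  E = -13.6057 × 4² / 6² = -6.04698 eV
  n = 7:  E = -13.6057 × 4² / 7² = -4.44268 eV  ← matches
  n = 8:  E = -13.6057 × 4² / 8² = -3.40143 eV
  n = 9:  E = -13.6057 × 4² / 9² = -2.68755 eV

Checking against the measurement of -4.4 eV (2 sig figs), only n = 7 agrees:
E_7 = -4.44268 eV, which rounds to -4.4 eV ✓

Therefore n = 7.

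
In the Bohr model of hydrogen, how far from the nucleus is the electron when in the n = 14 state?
10.371873 nm (or 103.718733 Å)

The Bohr radius formula is:
r_n = n² a₀ / Z

where a₀ = 0.052917721 nm is the Bohr radius.

For H (Z = 1) at n = 14:
r_14 = 14² × 0.052917721 nm / 1
r_14 = 196 × 0.052917721 nm / 1
r_14 = 10.3718733 nm / 1
r_14 = 10.371873 nm

The electron orbits at approximately 10.371873 nm from the nucleus.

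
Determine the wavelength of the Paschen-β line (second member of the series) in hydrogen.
1281.467 nm

The lines of a series are numbered from the longest wavelength (smallest ΔE) outward; the second line is the transition from n = n_f + 2 to n_f.
The Paschen series has all transitions ending at n_f = 3.

For H, the second line (β-line) is the jump from n = 5 to n = 3:
E_5 = -13.6057 / 5² = -0.544228000 eV
E_3 = -13.6057 / 3² = -1.511744444 eV
ΔE = E_5 - E_3 = 0.967516444 eV

λ = hc/E = 1239.84 eV·nm / 0.967516444 eV
λ = 1281.467 nm

This is the β-line of the Paschen series in H.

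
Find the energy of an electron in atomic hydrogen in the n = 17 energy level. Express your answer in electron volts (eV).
-0.04708 eV

The energy levels of a hydrogen-like atom are given by:
E_n = -13.6057 eV / n²

For n = 17:
E_17 = -13.6057 eV / 17²
E_17 = -13.6057 eV / 289
E_17 = -0.04708 eV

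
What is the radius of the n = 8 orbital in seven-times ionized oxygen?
0.42334 nm (or 4.23342 Å)

The Bohr radius formula is:
r_n = n² a₀ / Z

where a₀ = 0.05291772 nm is the Bohr radius.

For O⁷⁺ (Z = 8) at n = 8:
r_8 = 8² × 0.05291772 nm / 8
r_8 = 64 × 0.05291772 nm / 8
r_8 = 3.386734 nm / 8
r_8 = 0.42334 nm

The electron orbits at approximately 0.42334 nm from the nucleus.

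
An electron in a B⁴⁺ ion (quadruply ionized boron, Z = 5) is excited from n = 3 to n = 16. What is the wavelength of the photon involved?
34.00 nm

First, find the transition energy using E_n = -13.6057 Z² / n² eV:
E_3 = -13.6057 × 5² / 3² = -37.7936 eV
E_16 = -13.6057 × 5² / 16² = -1.3287 eV

Photon energy: |ΔE| = |E_16 - E_3| = 36.4649 eV

Convert to wavelength using E = hc/λ with hc = 1239.84 eV·nm:
λ = hc/E = 1239.84 eV·nm / 36.4649 eV
λ = 34.00 nm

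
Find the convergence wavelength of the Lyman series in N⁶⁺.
1.859725 nm

The series limit corresponds to the transition from n = ∞ to n = 1.
This is the highest energy (shortest wavelength) transition in the Lyman series.

E_∞ = 0 eV
E_1 = -13.6057 × 7² / 1² = -666.67930000 eV

Energy at series limit:
ΔE = E_∞ - E_1 = 0 - (-666.67930000) = 666.67930000 eV
λ = hc/E = 1239.84 eV·nm / 666.67930000 eV = 1.859725 nm

This energy equals the ionization energy from the n = 1 state of N⁶⁺.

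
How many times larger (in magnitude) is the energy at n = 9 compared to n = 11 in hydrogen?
1.493827

Using E_n = -13.6057 Z² / n² eV with Z = 1:

E_9 = -13.6057 / 9² = -13.6057 / 81 = -0.167971604938 eV
E_11 = -13.6057 / 11² = -13.6057 / 121 = -0.112443801653 eV

The ratio is:
E_9/E_11 = (-0.167971604938) / (-0.112443801653)
E_9/E_11 = (-13.6057/81) / (-13.6057/121)
E_9/E_11 = 121/81
E_9/E_11 = 1.493827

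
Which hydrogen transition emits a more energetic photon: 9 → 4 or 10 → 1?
10 → 1

Calculate the energy for each transition:

Transition 9 → 4:
ΔE₁ = |E_4 - E_9| = |-13.6057/4² - (-13.6057/9²)|
ΔE₁ = |-0.850356250000 - (-0.167971604938)| = 0.682384645 eV

Transition 10 → 1:
ΔE₂ = |E_1 - E_10| = |-13.6057/1² - (-13.6057/10²)|
ΔE₂ = |-13.605700000000 - (-0.136057000000)| = 13.469643000 eV

Since 13.469643000 eV > 0.682384645 eV, the transition 10 → 1 emits the more energetic photon.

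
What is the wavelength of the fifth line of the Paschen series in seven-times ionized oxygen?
14.91161 nm

The lines of a series are numbered from the longest wavelength (smallest ΔE) outward; the fifth line is the transition from n = n_f + 5 to n_f.
The Paschen series has all transitions ending at n_f = 3.

For O⁷⁺ (Z = 8), the fifth line (ε-line) is the jump from n = 8 to n = 3:
E_8 = -13.6057 × 8² / 8² = -13.6057000 eV
E_3 = -13.6057 × 8² / 3² = -96.7516444 eV
ΔE = E_8 - E_3 = 83.1459444 eV

λ = hc/E = 1239.84 eV·nm / 83.1459444 eV
λ = 14.91161 nm

This is the ε-line of the Paschen series in O⁷⁺.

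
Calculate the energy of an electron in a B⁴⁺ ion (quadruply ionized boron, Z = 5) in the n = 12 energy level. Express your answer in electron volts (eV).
-2.36 eV

The energy levels of a hydrogen-like atom are given by:
E_n = -13.6057 Z² / n² eV  (with Z = 5 for B⁴⁺)

For n = 12:
E_12 = -13.6057 × 5² / 12²
E_12 = -13.6057 × 25 / 144
E_12 = -2.36 eV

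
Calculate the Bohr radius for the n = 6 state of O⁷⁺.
0.23813 nm (or 2.38130 Å)

The Bohr radius formula is:
r_n = n² a₀ / Z

where a₀ = 0.05291772 nm is the Bohr radius.

For O⁷⁺ (Z = 8) at n = 6:
r_6 = 6² × 0.05291772 nm / 8
r_6 = 36 × 0.05291772 nm / 8
r_6 = 1.905038 nm / 8
r_6 = 0.23813 nm

The electron orbits at approximately 0.23813 nm from the nucleus.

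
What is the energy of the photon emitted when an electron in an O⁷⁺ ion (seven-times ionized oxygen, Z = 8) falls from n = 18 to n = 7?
15.0832 eV

The energy levels are E_n = -13.6057 Z² eV / n².

Energy at n = 18: E_18 = -13.6057 × 8² / 18² = -2.6875457 eV
Energy at n = 7: E_7 = -13.6057 × 8² / 7² = -17.7707102 eV

For emission (electron falling to lower state), the photon energy is:
E_photon = E_18 - E_7 = |-2.6875457 - (-17.7707102)|
E_photon = 15.0832 eV

This energy is carried away by the emitted photon.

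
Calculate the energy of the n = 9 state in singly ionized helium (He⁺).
-0.672 eV

For hydrogen-like ions, the energy levels scale with Z²:
E_n = -13.6057 Z² / n² eV

For He⁺ (Z = 2) at n = 9:
E_9 = -13.6057 × 2² / 9²
E_9 = -13.6057 × 4 / 81
E_9 = -54.4228 / 81
E_9 = -0.672 eV

The energy is 4 times more negative than hydrogen at the same n due to the stronger nuclear charge.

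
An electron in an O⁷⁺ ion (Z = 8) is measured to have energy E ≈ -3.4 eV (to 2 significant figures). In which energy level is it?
n = 16

The exact energy levels follow E_n = -13.6057 Z² / n² eV with Z = 8.

The measured value (-3.4 eV) is reported to only 2 significant figures, so we must test candidate n values and see which one matches to that precision.

Candidate energies:
  n = 14:  E = -13.6057 × 8² / 14² = -4.44268 eV
  n = 15:  E = -13.6057 × 8² / 15² = -3.87007 eV
  n = 16:  E = -13.6057 × 8² / 16² = -3.40143 eV  ← matches
  n = 17:  E = -13.6057 × 8² / 17² = -3.01303 eV
  n = 18:  E = -13.6057 × 8² / 18² = -2.68755 eV

Checking against the measurement of -3.4 eV (2 sig figs), only n = 16 agrees:
E_16 = -3.40143 eV, which rounds to -3.4 eV ✓

Therefore n = 16.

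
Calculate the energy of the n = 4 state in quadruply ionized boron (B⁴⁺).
-21.2589 eV

For hydrogen-like ions, the energy levels scale with Z²:
E_n = -13.6057 Z² / n² eV

For B⁴⁺ (Z = 5) at n = 4:
E_4 = -13.6057 × 5² / 4²
E_4 = -13.6057 × 25 / 16
E_4 = -340.1425 / 16
E_4 = -21.2589 eV

The energy is 25 times more negative than hydrogen at the same n due to the stronger nuclear charge.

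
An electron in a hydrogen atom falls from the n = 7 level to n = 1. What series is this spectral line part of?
Lyman series

The spectral series in hydrogen are named based on the final (lower) energy level:
- Lyman series: n_final = 1 (ultraviolet)
- Balmer series: n_final = 2 (visible/near-UV)
- Paschen series: n_final = 3 (infrared)
- Brackett series: n_final = 4 (infrared)
- Pfund series: n_final = 5 (far infrared)

Since this transition ends at n = 1, it belongs to the Lyman series.

For reference, this 7 → 1 line has photon energy
ΔE = 13.6057 eV × (1/1² - 1/7²) = 13.3280327 eV,
corresponding to wavelength λ = hc/ΔE = 1239.84 eV·nm / 13.3280327 eV = 93.02498 nm in the ultraviolet region.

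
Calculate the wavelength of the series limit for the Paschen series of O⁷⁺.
12.814666 nm

The series limit corresponds to the transition from n = ∞ to n = 3.
This is the highest energy (shortest wavelength) transition in the Paschen series.

E_∞ = 0 eV
E_3 = -13.6057 × 8² / 3² = -96.75164444 eV

Energy at series limit:
ΔE = E_∞ - E_3 = 0 - (-96.75164444) = 96.75164444 eV
λ = hc/E = 1239.84 eV·nm / 96.75164444 eV = 12.814666 nm

This energy equals the ionization energy from the n = 3 state of O⁷⁺.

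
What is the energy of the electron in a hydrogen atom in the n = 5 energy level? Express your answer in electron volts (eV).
-0.544228 eV

The energy levels of a hydrogen-like atom are given by:
E_n = -13.6057 eV / n²

For n = 5:
E_5 = -13.6057 eV / 5²
E_5 = -13.6057 eV / 25
E_5 = -0.544228 eV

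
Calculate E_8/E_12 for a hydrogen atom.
2.250000

Using E_n = -13.6057 Z² / n² eV with Z = 1:

E_8 = -13.6057 / 8² = -13.6057 / 64 = -0.212589062500 eV
E_12 = -13.6057 / 12² = -13.6057 / 144 = -0.094484027778 eV

The ratio is:
E_8/E_12 = (-0.212589062500) / (-0.094484027778)
E_8/E_12 = (-13.6057/64) / (-13.6057/144)
E_8/E_12 = 144/64
E_8/E_12 = 2.250000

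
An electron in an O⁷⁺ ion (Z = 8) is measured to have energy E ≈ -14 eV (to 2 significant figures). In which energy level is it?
n = 8

The exact energy levels follow E_n = -13.6057 Z² / n² eV with Z = 8.

The measured value (-14 eV) is reported to only 2 significant figures, so we must test candidate n values and see which one matches to that precision.

Candidate energies:
  n = 6:  E = -13.6057 × 8² / 6² = -24.18791 eV
  n = 7:  E = -13.6057 × 8² / 7² = -17.77071 eV
  n = 8:  E = -13.6057 × 8² / 8² = -13.60570 eV  ← matches
  n = 9:  E = -13.6057 × 8² / 9² = -10.75018 eV
  n = 10:  E = -13.6057 × 8² / 10² = -8.70765 eV

Checking against the measurement of -14 eV (2 sig figs), only n = 8 agrees:
E_8 = -13.60570 eV, which rounds to -14 eV ✓

Therefore n = 8.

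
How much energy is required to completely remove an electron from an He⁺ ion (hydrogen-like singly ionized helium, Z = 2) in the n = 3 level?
6.05 eV

The ionization energy is the energy needed to remove the electron completely (n → ∞).

For a hydrogen-like ion with Z = 2, E_n = -13.6057 Z² / n² eV.

At n = 3: E_3 = -13.6057 × 2² / 3² = -6.04698 eV
At n = ∞: E_∞ = 0 eV

Ionization energy = E_∞ - E_3 = 0 - (-6.04698) = 6.04698 eV
Ionization energy ≈ 6.05 eV

This is also called the binding energy of the electron in state n = 3.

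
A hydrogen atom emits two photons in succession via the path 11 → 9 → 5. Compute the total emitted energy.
0.432 eV

The energy levels of hydrogen are E_n = -13.6057 / n² eV.

First transition (11 → 9):
ΔE₁ = |E_9 - E_11|
ΔE₁ = |-0.167971605 - (-0.112443802)| = 0.055528 eV

Second transition (9 → 5):
ΔE₂ = |E_5 - E_9|
ΔE₂ = |-0.544228000 - (-0.167971605)| = 0.376256 eV

Total energy released:
E_total = ΔE₁ + ΔE₂ = 0.055528 + 0.376256 = 0.432 eV

Note: This equals the direct transition 11 → 5: 0.432 eV ✓
Energy is conserved regardless of the path taken.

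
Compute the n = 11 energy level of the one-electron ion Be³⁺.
-1.799101 eV

For hydrogen-like ions, the energy levels scale with Z²:
E_n = -13.6057 Z² / n² eV

For Be³⁺ (Z = 4) at n = 11:
E_11 = -13.6057 × 4² / 11²
E_11 = -13.6057 × 16 / 121
E_11 = -217.6912 / 121
E_11 = -1.799101 eV

The energy is 16 times more negative than hydrogen at the same n due to the stronger nuclear charge.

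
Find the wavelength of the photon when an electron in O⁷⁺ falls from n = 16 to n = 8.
121.502 nm

First, find the transition energy using E_n = -13.6057 Z² / n² eV:
E_16 = -13.6057 × 8² / 16² = -3.401425 eV
E_8 = -13.6057 × 8² / 8² = -13.605700 eV

Photon energy: |ΔE| = |E_8 - E_16| = 10.204275 eV

Convert to wavelength using E = hc/λ with hc = 1239.84 eV·nm:
λ = hc/E = 1239.84 eV·nm / 10.204275 eV
λ = 121.502 nm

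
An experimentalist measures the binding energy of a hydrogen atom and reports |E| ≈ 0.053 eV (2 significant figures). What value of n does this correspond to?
n = 16

The exact energy levels follow E_n = -13.6057 eV / n².

The measured value (-0.053 eV) is reported to only 2 significant figures, so we must test candidate n values and see which one matches to that precision.

Candidate energies:
  n = 14:  E = -13.6057/14² = -0.06942 eV
  n = 15:  E = -13.6057/15² = -0.06047 eV
  n = 16:  E = -13.6057/16² = -0.05315 eV  ← matches
  n = 17:  E = -13.6057/17² = -0.04708 eV
  n = 18:  E = -13.6057/18² = -0.04199 eV

Checking against the measurement of -0.053 eV (2 sig figs), only n = 16 agrees:
E_16 = -0.05315 eV, which rounds to -0.053 eV ✓

Therefore n = 16.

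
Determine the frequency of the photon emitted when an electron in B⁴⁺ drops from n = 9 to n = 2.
1.9546e+16 Hz

First, find the transition energy:
E_9 = -13.6057 × 5² / 9² = -4.1992901 eV
E_2 = -13.6057 × 5² / 2² = -85.0356250 eV
|ΔE| = |E_2 - E_9| = 80.8363349 eV

Convert to Joules: E = 80.8363349 eV × (1.602177 × 10⁻¹⁹ J/eV) = 1.295141e-17 J

Using E = hf:
f = E/h = 1.295141e-17 J / (6.62607 × 10⁻³⁴ J·s)
f = 1.9546e+16 Hz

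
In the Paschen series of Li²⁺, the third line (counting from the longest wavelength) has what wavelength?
121.502018 nm

The lines of a series are numbered from the longest wavelength (smallest ΔE) outward; the third line is the transition from n = n_f + 3 to n_f.
The Paschen series has all transitions ending at n_f = 3.

For Li²⁺ (Z = 3), the third line (γ-line) is the jump from n = 6 to n = 3:
E_6 = -13.6057 × 3² / 6² = -3.401425000 eV
E_3 = -13.6057 × 3² / 3² = -13.605700000 eV
ΔE = E_6 - E_3 = 10.204275000 eV

λ = hc/E = 1239.84 eV·nm / 10.204275000 eV
λ = 121.502018 nm

This is the γ-line of the Paschen series in Li²⁺.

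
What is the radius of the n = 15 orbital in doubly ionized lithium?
3.9688 nm (or 39.6883 Å)

The Bohr radius formula is:
r_n = n² a₀ / Z

where a₀ = 0.0529177 nm is the Bohr radius.

For Li²⁺ (Z = 3) at n = 15:
r_15 = 15² × 0.0529177 nm / 3
r_15 = 225 × 0.0529177 nm / 3
r_15 = 11.90648 nm / 3
r_15 = 3.9688 nm

The electron orbits at approximately 3.9688 nm from the nucleus.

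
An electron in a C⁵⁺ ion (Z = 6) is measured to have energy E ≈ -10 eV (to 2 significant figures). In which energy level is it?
n = 7

The exact energy levels follow E_n = -13.6057 Z² / n² eV with Z = 6.

The measured value (-10 eV) is reported to only 2 significant figures, so we must test candidate n values and see which one matches to that precision.

Candidate energies:
  n = 5:  E = -13.6057 × 6² / 5² = -19.59221 eV
  n = 6:  E = -13.6057 × 6² / 6² = -13.60570 eV
  n = 7:  E = -13.6057 × 6² / 7² = -9.99602 eV  ← matches
  n = 8:  E = -13.6057 × 6² / 8² = -7.65321 eV
  n = 9:  E = -13.6057 × 6² / 9² = -6.04698 eV

Checking against the measurement of -10 eV (2 sig figs), only n = 7 agrees:
E_7 = -9.99602 eV, which rounds to -10 eV ✓

Therefore n = 7.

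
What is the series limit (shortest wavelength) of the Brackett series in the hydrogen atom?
1458.0242 nm

The series limit corresponds to the transition from n = ∞ to n = 4.
This is the highest energy (shortest wavelength) transition in the Brackett series.

E_∞ = 0 eV
E_4 = -13.6057 / 4² = -0.8503562500 eV

Energy at series limit:
ΔE = E_∞ - E_4 = 0 - (-0.8503562500) = 0.8503562500 eV
λ = hc/E = 1239.84 eV·nm / 0.8503562500 eV = 1458.0242 nm

This energy equals the ionization energy from the n = 4 state of hydrogen.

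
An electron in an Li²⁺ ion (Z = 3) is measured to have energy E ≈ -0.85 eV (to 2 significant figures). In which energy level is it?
n = 12

The exact energy levels follow E_n = -13.6057 Z² / n² eV with Z = 3.

The measured value (-0.85 eV) is reported to only 2 significant figures, so we must test candidate n values and see which one matches to that precision.

Candidate energies:
  n = 10:  E = -13.6057 × 3² / 10² = -1.22451 eV
  n = 11:  E = -13.6057 × 3² / 11² = -1.01199 eV
  n = 12:  E = -13.6057 × 3² / 12² = -0.85036 eV  ← matches
  n = 13:  E = -13.6057 × 3² / 13² = -0.72456 eV
  n = 14:  E = -13.6057 × 3² / 14² = -0.62475 eV

Checking against the measurement of -0.85 eV (2 sig figs), only n = 12 agrees:
E_12 = -0.85036 eV, which rounds to -0.85 eV ✓

Therefore n = 12.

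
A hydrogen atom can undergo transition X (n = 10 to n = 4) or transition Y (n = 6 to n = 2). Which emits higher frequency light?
6 → 2

Calculate the energy for each transition:

Transition 10 → 4:
ΔE₁ = |E_4 - E_10| = |-13.6057/4² - (-13.6057/10²)|
ΔE₁ = |-0.850356250000 - (-0.136057000000)| = 0.714299250 eV

Transition 6 → 2:
ΔE₂ = |E_2 - E_6| = |-13.6057/2² - (-13.6057/6²)|
ΔE₂ = |-3.401425000000 - (-0.377936111111)| = 3.023488889 eV

Since 3.023488889 eV > 0.714299250 eV, the transition 6 → 2 emits the more energetic photon.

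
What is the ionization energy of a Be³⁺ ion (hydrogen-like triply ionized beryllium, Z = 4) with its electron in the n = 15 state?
0.96752 eV

The ionization energy is the energy needed to remove the electron completely (n → ∞).

For a hydrogen-like ion with Z = 4, E_n = -13.6057 Z² / n² eV.

At n = 15: E_15 = -13.6057 × 4² / 15² = -0.96751644 eV
At n = ∞: E_∞ = 0 eV

Ionization energy = E_∞ - E_15 = 0 - (-0.96751644) = 0.96751644 eV
Ionization energy ≈ 0.96752 eV

This is also called the binding energy of the electron in state n = 15.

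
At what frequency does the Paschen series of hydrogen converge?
3.66e+14 Hz

The series limit corresponds to the transition from n = ∞ to n = 3.
This is the highest energy (shortest wavelength) transition in the Paschen series.

E_∞ = 0 eV
E_3 = -13.6057 / 3² = -1.51174 eV

Energy at series limit:
ΔE = E_∞ - E_3 = 0 - (-1.51174) = 1.51174 eV
E = 1.51174 eV × (1.602177 × 10⁻¹⁹ J/eV) = 2.4221e-19 J
f = E/h = 2.4221e-19 J / (6.62607 × 10⁻³⁴ J·s) = 3.66e+14 Hz

This energy equals the ionization energy from the n = 3 state of hydrogen.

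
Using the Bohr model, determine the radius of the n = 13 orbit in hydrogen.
8.94310 nm (or 89.43095 Å)

The Bohr radius formula is:
r_n = n² a₀ / Z

where a₀ = 0.05291772 nm is the Bohr radius.

For H (Z = 1) at n = 13:
r_13 = 13² × 0.05291772 nm / 1
r_13 = 169 × 0.05291772 nm / 1
r_13 = 8.943095 nm / 1
r_13 = 8.94310 nm

The electron orbits at approximately 8.94310 nm from the nucleus.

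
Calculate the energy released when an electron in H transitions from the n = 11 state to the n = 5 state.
0.431784 eV

The energy levels are E_n = -13.6057 eV / n².

Energy at n = 11: E_11 = -13.6057 / 11² = -0.112443802 eV
Energy at n = 5: E_5 = -13.6057 / 5² = -0.544228000 eV

For emission (electron falling to lower state), the photon energy is:
E_photon = E_11 - E_5 = |-0.112443802 - (-0.544228000)|
E_photon = 0.431784 eV

This energy is carried away by the emitted photon.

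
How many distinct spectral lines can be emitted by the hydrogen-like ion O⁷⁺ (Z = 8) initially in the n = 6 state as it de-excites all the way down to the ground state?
15

The electron can occupy levels n = 1, 2, ..., 6 during de-excitation — that is m = 6 - 1 + 1 = 6 distinct levels.

The number of distinct spectral lines equals the number of ways to choose 2 of these m levels (each pair gives one possible emission transition):

Number of lines = m(m-1)/2 = 6×5/2 = 15

These correspond to all possible transitions between the 6 levels:
6 → 5, 6 → 4, 6 → 3, 6 → 2, 6 → 1, 5 → 4, 5 → 3, 5 → 2...

Each transition produces a photon with a unique energy (and thus wavelength). This count does not depend on Z.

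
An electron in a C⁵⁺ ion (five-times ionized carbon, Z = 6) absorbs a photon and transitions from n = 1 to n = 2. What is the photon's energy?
367.35 eV

The energy levels of a hydrogen-like atom are E_n = -13.6057 Z² eV / n².

Energy at n = 1: E_1 = -13.6057 × 6² / 1² = -489.80520 eV
Energy at n = 2: E_2 = -13.6057 × 6² / 2² = -122.45130 eV

The excitation energy is the difference:
ΔE = E_2 - E_1
ΔE = -122.45130 - (-489.80520)
ΔE = 367.35 eV

Since this is positive, energy must be absorbed (photon absorption).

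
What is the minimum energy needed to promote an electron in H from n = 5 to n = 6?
0.1663 eV

The energy levels of a hydrogen-like atom are E_n = -13.6057 eV / n².

Energy at n = 5: E_5 = -13.6057 / 5² = -0.5442280 eV
Energy at n = 6: E_6 = -13.6057 / 6² = -0.3779361 eV

The excitation energy is the difference:
ΔE = E_6 - E_5
ΔE = -0.3779361 - (-0.5442280)
ΔE = 0.1663 eV

Since this is positive, energy must be absorbed (photon absorption).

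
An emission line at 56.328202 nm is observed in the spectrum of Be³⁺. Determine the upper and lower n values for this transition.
n = 10 → n = 3

First, find the photon energy from the wavelength (hc = 1239.84 eV·nm):
E = hc/λ = 1239.84 eV·nm / 56.328202 nm = 22.010999 eV

The energy levels of Be³⁺ satisfy E_n = -13.6057 × 4² / n² eV, so an emission n_i → n_f releases
ΔE = 13.6057 × 4² × (1/n_f² − 1/n_i²) eV.

Setting ΔE equal to the photon energy:
1/n_f² − 1/n_i² = 22.010999 / (13.6057 × 4²) = 0.10111111

Since 1/n_i² must be positive, we need 1/n_f² > 0.10111111, i.e. n_f ≤ 3. For each allowed n_f, solve n_i = (1/n_f² − 0.10111111)^(−1/2) and check whether it is a whole number:
  n_f = 1: 1/n_i² = 1.00000000 − 0.10111111 = 0.89888889 → n_i = 1.055  (not an integer) ✗
  n_f = 2: 1/n_i² = 0.25000000 − 0.10111111 = 0.14888889 → n_i = 2.592  (not an integer) ✗
  n_f = 3: 1/n_i² = 0.11111111 − 0.10111111 = 0.01000000 → n_i = 10.000  → integer, n_i = 10 ✓

Only n_f = 3 gives an integer upper level, n_i = 10.

The transition is from n = 10 to n = 3 (emission).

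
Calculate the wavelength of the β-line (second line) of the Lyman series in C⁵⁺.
2.8477 nm

The lines of a series are numbered from the longest wavelength (smallest ΔE) outward; the second line is the transition from n = n_f + 2 to n_f.
The Lyman series has all transitions ending at n_f = 1.

For C⁵⁺ (Z = 6), the second line (β-line) is the jump from n = 3 to n = 1:
E_3 = -13.6057 × 6² / 3² = -54.422800 eV
E_1 = -13.6057 × 6² / 1² = -489.805200 eV
ΔE = E_3 - E_1 = 435.382400 eV

λ = hc/E = 1239.84 eV·nm / 435.382400 eV
λ = 2.8477 nm

This is the β-line of the Lyman series in C⁵⁺.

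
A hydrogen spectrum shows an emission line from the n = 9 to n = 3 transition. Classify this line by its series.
Paschen series

The spectral series in hydrogen are named based on the final (lower) energy level:
- Lyman series: n_final = 1 (ultraviolet)
- Balmer series: n_final = 2 (visible/near-UV)
- Paschen series: n_final = 3 (infrared)
- Brackett series: n_final = 4 (infrared)
- Pfund series: n_final = 5 (far infrared)

Since this transition ends at n = 3, it belongs to the Paschen series.

For reference, this 9 → 3 line has photon energy
ΔE = 13.6057 eV × (1/3² - 1/9²) = 1.3437728395 eV,
corresponding to wavelength λ = hc/ΔE = 1239.84 eV·nm / 1.3437728395 eV = 922.655946 nm in the infrared region.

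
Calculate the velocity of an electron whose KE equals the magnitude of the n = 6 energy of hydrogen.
3.65e+05 m/s (or 0.12162% of c)

The binding energy at n = 6 for hydrogen is:
E_6 = -13.6057/6² = -0.3779361 eV
|E_6| = 0.3779361 eV

Convert to Joules:
KE = 0.3779361 eV × (1.602177 × 10⁻¹⁹ J/eV) = 6.0552e-20 J

Using KE = ½mv²:
v = √(2·KE/m_e)
v = √(2 × 6.0552e-20 J / 9.10938 × 10⁻³¹ kg)
v = 3.65e+05 m/s

This is approximately 0.12162% the speed of light.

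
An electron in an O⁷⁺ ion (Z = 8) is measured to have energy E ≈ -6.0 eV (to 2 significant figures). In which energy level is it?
n = 12

The exact energy levels follow E_n = -13.6057 Z² / n² eV with Z = 8.

The measured value (-6.0 eV) is reported to only 2 significant figures, so we must test candidate n values and see which one matches to that precision.

Candidate energies:
  n = 10:  E = -13.6057 × 8² / 10² = -8.70765 eV
  n = 11:  E = -13.6057 × 8² / 11² = -7.19640 eV
  n = 12:  E = -13.6057 × 8² / 12² = -6.04698 eV  ← matches
  n = 13:  E = -13.6057 × 8² / 13² = -5.15245 eV
  n = 14:  E = -13.6057 × 8² / 14² = -4.44268 eV

Checking against the measurement of -6.0 eV (2 sig figs), only n = 12 agrees:
E_12 = -6.04698 eV, which rounds to -6.0 eV ✓

Therefore n = 12.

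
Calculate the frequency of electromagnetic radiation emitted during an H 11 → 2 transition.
7.953e+14 Hz

First, find the transition energy:
E_11 = -13.6057 / 11² = -0.112444 eV
E_2 = -13.6057 / 2² = -3.401425 eV
|ΔE| = |E_2 - E_11| = 3.288981 eV

Convert to Joules: E = 3.288981 eV × (1.602177 × 10⁻¹⁹ J/eV) = 5.26953e-19 J

Using E = hf:
f = E/h = 5.26953e-19 J / (6.62607 × 10⁻³⁴ J·s)
f = 7.953e+14 Hz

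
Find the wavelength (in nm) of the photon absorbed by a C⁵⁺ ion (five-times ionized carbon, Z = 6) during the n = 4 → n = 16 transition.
43.200717 nm

First, find the transition energy using E_n = -13.6057 Z² / n² eV:
E_4 = -13.6057 × 6² / 4² = -30.61282500 eV
E_16 = -13.6057 × 6² / 16² = -1.91330156 eV

Photon energy: |ΔE| = |E_16 - E_4| = 28.69952344 eV

Convert to wavelength using E = hc/λ with hc = 1239.84 eV·nm:
λ = hc/E = 1239.84 eV·nm / 28.69952344 eV
λ = 43.200717 nm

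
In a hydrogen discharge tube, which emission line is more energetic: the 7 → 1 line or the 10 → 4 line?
7 → 1

Calculate the energy for each transition:

Transition 7 → 1:
ΔE₁ = |E_1 - E_7| = |-13.6057/1² - (-13.6057/7²)|
ΔE₁ = |-13.6057000000 - (-0.2776673469)| = 13.3280327 eV

Transition 10 → 4:
ΔE₂ = |E_4 - E_10| = |-13.6057/4² - (-13.6057/10²)|
ΔE₂ = |-0.8503562500 - (-0.1360570000)| = 0.7142993 eV

Since 13.3280327 eV > 0.7142993 eV, the transition 7 → 1 emits the more energetic photon.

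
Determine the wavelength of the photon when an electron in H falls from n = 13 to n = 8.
9386.8987 nm

First, find the transition energy using E_n = -13.6057 / n² eV:
E_13 = -13.6057 / 13² = -0.0805071006 eV
E_8 = -13.6057 / 8² = -0.2125890625 eV

Photon energy: |ΔE| = |E_8 - E_13| = 0.1320819619 eV

Convert to wavelength using E = hc/λ with hc = 1239.84 eV·nm:
λ = hc/E = 1239.84 eV·nm / 0.1320819619 eV
λ = 9386.8987 nm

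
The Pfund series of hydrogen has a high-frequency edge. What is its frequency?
1.3159e+14 Hz

The series limit corresponds to the transition from n = ∞ to n = 5.
This is the highest energy (shortest wavelength) transition in the Pfund series.

E_∞ = 0 eV
E_5 = -13.6057 / 5² = -0.54422800 eV

Energy at series limit:
ΔE = E_∞ - E_5 = 0 - (-0.54422800) = 0.54422800 eV
E = 0.54422800 eV × (1.602177 × 10⁻¹⁹ J/eV) = 8.719496e-20 J
f = E/h = 8.719496e-20 J / (6.62607 × 10⁻³⁴ J·s) = 1.3159e+14 Hz

This energy equals the ionization energy from the n = 5 state of hydrogen.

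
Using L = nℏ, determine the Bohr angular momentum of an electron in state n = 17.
1.79e-33 J·s (or 17ℏ)

In the Bohr model, angular momentum is quantized:
L = nℏ

where ℏ = h/(2π) = 1.0546e-34 J·s

For n = 17:
L = 17 × 1.0546e-34 J·s
L = 1.79e-33 J·s

This can also be written as L = 17ℏ.
The angular momentum is an integer multiple of the reduced Planck constant.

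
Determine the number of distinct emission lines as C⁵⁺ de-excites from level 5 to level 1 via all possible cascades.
10

The electron can occupy levels n = 1, 2, ..., 5 during de-excitation — that is m = 5 - 1 + 1 = 5 distinct levels.

The number of distinct spectral lines equals the number of ways to choose 2 of these m levels (each pair gives one possible emission transition):

Number of lines = m(m-1)/2 = 5×4/2 = 10

These correspond to all possible transitions between the 5 levels:
5 → 4, 5 → 3, 5 → 2, 5 → 1, 4 → 3, 4 → 2, 4 → 1, 3 → 2...

Each transition produces a photon with a unique energy (and thus wavelength). This count does not depend on Z.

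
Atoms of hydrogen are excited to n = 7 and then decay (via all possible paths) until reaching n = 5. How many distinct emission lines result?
3

The electron can occupy levels n = 5, 6, ..., 7 during de-excitation — that is m = 7 - 5 + 1 = 3 distinct levels.

The number of distinct spectral lines equals the number of ways to choose 2 of these m levels (each pair gives one possible emission transition):

Number of lines = m(m-1)/2 = 3×2/2 = 3

These correspond to all possible transitions between the 3 levels:
7 → 6, 7 → 5, 6 → 5

Each transition produces a photon with a unique energy (and thus wavelength). This count does not depend on Z.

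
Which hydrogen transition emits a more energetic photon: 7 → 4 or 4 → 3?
4 → 3

Calculate the energy for each transition:

Transition 7 → 4:
ΔE₁ = |E_4 - E_7| = |-13.6057/4² - (-13.6057/7²)|
ΔE₁ = |-0.85035625 - (-0.27766735)| = 0.57269 eV

Transition 4 → 3:
ΔE₂ = |E_3 - E_4| = |-13.6057/3² - (-13.6057/4²)|
ΔE₂ = |-1.51174444 - (-0.85035625)| = 0.66139 eV

Since 0.66139 eV > 0.57269 eV, the transition 4 → 3 emits the more energetic photon.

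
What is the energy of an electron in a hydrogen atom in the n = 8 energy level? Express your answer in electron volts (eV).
-0.2126 eV

The energy levels of a hydrogen-like atom are given by:
E_n = -13.6057 eV / n²

For n = 8:
E_8 = -13.6057 eV / 8²
E_8 = -13.6057 eV / 64
E_8 = -0.2126 eV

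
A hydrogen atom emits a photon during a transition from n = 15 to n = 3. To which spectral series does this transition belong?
Paschen series

The spectral series in hydrogen are named based on the final (lower) energy level:
- Lyman series: n_final = 1 (ultraviolet)
- Balmer series: n_final = 2 (visible/near-UV)
- Paschen series: n_final = 3 (infrared)
- Brackett series: n_final = 4 (infrared)
- Pfund series: n_final = 5 (far infrared)

Since this transition ends at n = 3, it belongs to the Paschen series.

For reference, this 15 → 3 line has photon energy
ΔE = 13.6057 eV × (1/3² - 1/15²) = 1.451274667 eV,
corresponding to wavelength λ = hc/ΔE = 1239.84 eV·nm / 1.451274667 eV = 854.31106 nm in the infrared region.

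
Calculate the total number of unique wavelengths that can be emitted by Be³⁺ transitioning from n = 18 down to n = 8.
55

The electron can occupy levels n = 8, 9, ..., 18 during de-excitation — that is m = 18 - 8 + 1 = 11 distinct levels.

The number of distinct spectral lines equals the number of ways to choose 2 of these m levels (each pair gives one possible emission transition):

Number of lines = m(m-1)/2 = 11×10/2 = 55

These correspond to all possible transitions between the 11 levels:
18 → 17, 18 → 16, 18 → 15, 18 → 14, 18 → 13, 18 → 12, 18 → 11, 18 → 10...

Each transition produces a photon with a unique energy (and thus wavelength). This count does not depend on Z.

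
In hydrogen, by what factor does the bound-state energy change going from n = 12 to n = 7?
2.938776

Using E_n = -13.6057 Z² / n² eV with Z = 1:

E_7 = -13.6057 / 7² = -13.6057 / 49 = -0.277667346939 eV
E_12 = -13.6057 / 12² = -13.6057 / 144 = -0.094484027778 eV

The ratio is:
E_7/E_12 = (-0.277667346939) / (-0.094484027778)
E_7/E_12 = (-13.6057/49) / (-13.6057/144)
E_7/E_12 = 144/49
E_7/E_12 = 2.938776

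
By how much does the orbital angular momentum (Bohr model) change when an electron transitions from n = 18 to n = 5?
1.37094e-33 J·s (or 13ℏ)

In the Bohr model, L_n = nℏ where ℏ = 1.0545718e-34 J·s.

L_18 = 18ℏ = 1.8982292e-33 J·s
L_5 = 5ℏ = 5.2728590e-34 J·s

ΔL = L_18 - L_5 = (18 - 5)ℏ = 13ℏ
ΔL = 13 × 1.0545718e-34 J·s = 1.37094e-33 J·s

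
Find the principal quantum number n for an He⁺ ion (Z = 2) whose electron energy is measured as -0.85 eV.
n = 8

The exact energy levels follow E_n = -13.6057 Z² / n² eV with Z = 2.

The measured value (-0.85 eV) is reported to only 2 significant figures, so we must test candidate n values and see which one matches to that precision.

Candidate energies:
  n = 6:  E = -13.6057 × 2² / 6² = -1.51174 eV
  n = 7:  E = -13.6057 × 2² / 7² = -1.11067 eV
  n = 8:  E = -13.6057 × 2² / 8² = -0.85036 eV  ← matches
  n = 9:  E = -13.6057 × 2² / 9² = -0.67189 eV
  n = 10:  E = -13.6057 × 2² / 10² = -0.54423 eV

Checking against the measurement of -0.85 eV (2 sig figs), only n = 8 agrees:
E_8 = -0.85036 eV, which rounds to -0.85 eV ✓

Therefore n = 8.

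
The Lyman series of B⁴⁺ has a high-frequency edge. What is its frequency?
8.225e+16 Hz

The series limit corresponds to the transition from n = ∞ to n = 1.
This is the highest energy (shortest wavelength) transition in the Lyman series.

E_∞ = 0 eV
E_1 = -13.6057 × 5² / 1² = -340.142500 eV

Energy at series limit:
ΔE = E_∞ - E_1 = 0 - (-340.142500) = 340.142500 eV
E = 340.142500 eV × (1.602177 × 10⁻¹⁹ J/eV) = 5.44968e-17 J
f = E/h = 5.44968e-17 J / (6.62607 × 10⁻³⁴ J·s) = 8.225e+16 Hz

This energy equals the ionization energy from the n = 1 state of B⁴⁺.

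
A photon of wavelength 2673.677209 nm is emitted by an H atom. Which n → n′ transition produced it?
n = 13 → n = 5

First, find the photon energy from the wavelength (hc = 1239.84 eV·nm):
E = hc/λ = 1239.84 eV·nm / 2673.677209 nm = 0.46372090 eV

The energy levels of hydrogen satisfy E_n = -13.6057 / n² eV, so an emission n_i → n_f releases
ΔE = 13.6057 × (1/n_f² − 1/n_i²) eV.

Setting ΔE equal to the photon energy:
1/n_f² − 1/n_i² = 0.46372090 / 13.6057 = 0.034082840

Since 1/n_i² must be positive, we need 1/n_f² > 0.034082840, i.e. n_f ≤ 5. For each allowed n_f, solve n_i = (1/n_f² − 0.034082840)^(−1/2) and check whether it is a whole number:
  n_f = 1: 1/n_i² = 1.000000000 − 0.034082840 = 0.965917160 → n_i = 1.017  (not an integer) ✗
  n_f = 2: 1/n_i² = 0.250000000 − 0.034082840 = 0.215917160 → n_i = 2.152  (not an integer) ✗
  n_f = 3: 1/n_i² = 0.111111111 − 0.034082840 = 0.077028271 → n_i = 3.603  (not an integer) ✗
  n_f = 4: 1/n_i² = 0.062500000 − 0.034082840 = 0.028417160 → n_i = 5.932  (not an integer) ✗
  n_f = 5: 1/n_i² = 0.040000000 − 0.034082840 = 0.005917160 → n_i = 13.000  → integer, n_i = 13 ✓

Only n_f = 5 gives an integer upper level, n_i = 13.

The transition is from n = 13 to n = 5 (emission).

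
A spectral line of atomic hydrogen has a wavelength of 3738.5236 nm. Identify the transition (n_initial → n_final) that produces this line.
n = 8 → n = 5

First, find the photon energy from the wavelength (hc = 1239.84 eV·nm):
E = hc/λ = 1239.84 eV·nm / 3738.5236 nm = 0.33163894 eV

The energy levels of hydrogen satisfy E_n = -13.6057 / n² eV, so an emission n_i → n_f releases
ΔE = 13.6057 × (1/n_f² − 1/n_i²) eV.

Setting ΔE equal to the photon energy:
1/n_f² − 1/n_i² = 0.33163894 / 13.6057 = 0.024375000

Since 1/n_i² must be positive, we need 1/n_f² > 0.024375000, i.e. n_f ≤ 6. For each allowed n_f, solve n_i = (1/n_f² − 0.024375000)^(−1/2) and check whether it is a whole number:
  n_f = 1: 1/n_i² = 1.000000000 − 0.024375000 = 0.975625000 → n_i = 1.012  (not an integer) ✗
  n_f = 2: 1/n_i² = 0.250000000 − 0.024375000 = 0.225625000 → n_i = 2.105  (not an integer) ✗
  n_f = 3: 1/n_i² = 0.111111111 − 0.024375000 = 0.086736111 → n_i = 3.395  (not an integer) ✗
  n_f = 4: 1/n_i² = 0.062500000 − 0.024375000 = 0.038125000 → n_i = 5.121  (not an integer) ✗
  n_f = 5: 1/n_i² = 0.040000000 − 0.024375000 = 0.015625000 → n_i = 8.000  → integer, n_i = 8 ✓
  n_f = 6: 1/n_i² = 0.027777778 − 0.024375000 = 0.003402778 → n_i = 17.143  (not an integer) ✗

Only n_f = 5 gives an integer upper level, n_i = 8.

The transition is from n = 8 to n = 5 (emission).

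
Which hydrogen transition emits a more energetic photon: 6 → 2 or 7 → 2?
7 → 2

Calculate the energy for each transition:

Transition 6 → 2:
ΔE₁ = |E_2 - E_6| = |-13.6057/2² - (-13.6057/6²)|
ΔE₁ = |-3.401425000 - (-0.377936111)| = 3.023489 eV

Transition 7 → 2:
ΔE₂ = |E_2 - E_7| = |-13.6057/2² - (-13.6057/7²)|
ΔE₂ = |-3.401425000 - (-0.277667347)| = 3.123758 eV

Since 3.123758 eV > 3.023489 eV, the transition 7 → 2 emits the more energetic photon.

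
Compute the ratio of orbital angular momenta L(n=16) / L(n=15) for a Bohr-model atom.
1.06667

In the Bohr model, L_n = nℏ, so the ratio is purely the ratio of quantum numbers:

L_16/L_15 = 16ℏ / 15ℏ = 16/15 = 1.06667

The angular momentum scales linearly with n.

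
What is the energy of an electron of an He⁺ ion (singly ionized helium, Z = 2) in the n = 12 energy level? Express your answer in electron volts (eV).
-0.3779 eV

The energy levels of a hydrogen-like atom are given by:
E_n = -13.6057 Z² / n² eV  (with Z = 2 for He⁺)

For n = 12:
E_12 = -13.6057 × 2² / 12²
E_12 = -13.6057 × 4 / 144
E_12 = -0.3779 eV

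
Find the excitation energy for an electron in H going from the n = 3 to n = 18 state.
1.470 eV

The energy levels of a hydrogen-like atom are E_n = -13.6057 eV / n².

Energy at n = 3: E_3 = -13.6057 / 3² = -1.511744 eV
Energy at n = 18: E_18 = -13.6057 / 18² = -0.041993 eV

The excitation energy is the difference:
ΔE = E_18 - E_3
ΔE = -0.041993 - (-1.511744)
ΔE = 1.470 eV

Since this is positive, energy must be absorbed (photon absorption).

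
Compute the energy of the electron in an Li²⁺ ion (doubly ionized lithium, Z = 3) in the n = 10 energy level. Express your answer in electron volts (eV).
-1.224513 eV

The energy levels of a hydrogen-like atom are given by:
E_n = -13.6057 Z² / n² eV  (with Z = 3 for Li²⁺)

For n = 10:
E_10 = -13.6057 × 3² / 10²
E_10 = -13.6057 × 9 / 100
E_10 = -1.224513 eV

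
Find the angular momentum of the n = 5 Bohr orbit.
5.273e-34 J·s (or 5ℏ)

In the Bohr model, angular momentum is quantized:
L = nℏ

where ℏ = h/(2π) = 1.05457e-34 J·s

For n = 5:
L = 5 × 1.05457e-34 J·s
L = 5.273e-34 J·s

This can also be written as L = 5ℏ.
The angular momentum is an integer multiple of the reduced Planck constant.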